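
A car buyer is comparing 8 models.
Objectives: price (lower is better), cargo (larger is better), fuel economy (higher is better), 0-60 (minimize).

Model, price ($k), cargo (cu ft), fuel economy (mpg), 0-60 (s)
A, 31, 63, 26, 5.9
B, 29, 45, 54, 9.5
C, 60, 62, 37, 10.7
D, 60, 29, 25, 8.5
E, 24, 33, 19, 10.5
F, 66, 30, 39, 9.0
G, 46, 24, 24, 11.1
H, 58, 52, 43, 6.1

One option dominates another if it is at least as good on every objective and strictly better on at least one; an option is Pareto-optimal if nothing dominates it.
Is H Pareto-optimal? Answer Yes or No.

Yes

A: worse on fuel economy (26 vs 43).
B: worse on cargo (45 vs 52).
C: worse on price (60 vs 58).
D: worse on price (60 vs 58).
E: worse on cargo (33 vs 52).
F: worse on price (66 vs 58).
G: worse on cargo (24 vs 52).
No option is at least as good as H on every objective and strictly better on one.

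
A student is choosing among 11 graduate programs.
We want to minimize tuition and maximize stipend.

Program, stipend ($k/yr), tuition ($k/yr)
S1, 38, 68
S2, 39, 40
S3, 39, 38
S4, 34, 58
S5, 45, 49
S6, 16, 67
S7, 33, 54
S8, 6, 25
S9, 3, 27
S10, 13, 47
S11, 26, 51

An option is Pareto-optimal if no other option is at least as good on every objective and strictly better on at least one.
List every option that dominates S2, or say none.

S3: stipend 39≥39, tuition 38≤40 — dominates S2.
Others (S1, S4, S5, S6, S7, S8, S9, S10, S11) are each worse than S2 on at least one objective.

S3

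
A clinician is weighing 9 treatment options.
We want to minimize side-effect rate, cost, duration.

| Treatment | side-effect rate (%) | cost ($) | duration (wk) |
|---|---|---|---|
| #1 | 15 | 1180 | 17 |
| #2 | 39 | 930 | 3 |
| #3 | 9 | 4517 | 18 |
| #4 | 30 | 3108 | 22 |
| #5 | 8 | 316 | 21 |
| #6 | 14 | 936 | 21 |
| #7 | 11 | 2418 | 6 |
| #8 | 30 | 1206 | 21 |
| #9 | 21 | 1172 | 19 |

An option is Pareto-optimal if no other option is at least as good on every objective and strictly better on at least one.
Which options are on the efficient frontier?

#1, #2, #3, #5, #7, #9

#1: not dominated.
#2: not dominated (best duration).
#3: not dominated.
#4: dominated by #1 (side-effect rate 15≤30, cost 1180≤3108, duration 17≤22).
#5: not dominated (best side-effect rate).
#6: dominated by #5 (side-effect rate 8≤14, cost 316≤936, duration 21≤21).
#7: not dominated.
#8: dominated by #1 (side-effect rate 15≤30, cost 1180≤1206, duration 17≤21).
#9: not dominated.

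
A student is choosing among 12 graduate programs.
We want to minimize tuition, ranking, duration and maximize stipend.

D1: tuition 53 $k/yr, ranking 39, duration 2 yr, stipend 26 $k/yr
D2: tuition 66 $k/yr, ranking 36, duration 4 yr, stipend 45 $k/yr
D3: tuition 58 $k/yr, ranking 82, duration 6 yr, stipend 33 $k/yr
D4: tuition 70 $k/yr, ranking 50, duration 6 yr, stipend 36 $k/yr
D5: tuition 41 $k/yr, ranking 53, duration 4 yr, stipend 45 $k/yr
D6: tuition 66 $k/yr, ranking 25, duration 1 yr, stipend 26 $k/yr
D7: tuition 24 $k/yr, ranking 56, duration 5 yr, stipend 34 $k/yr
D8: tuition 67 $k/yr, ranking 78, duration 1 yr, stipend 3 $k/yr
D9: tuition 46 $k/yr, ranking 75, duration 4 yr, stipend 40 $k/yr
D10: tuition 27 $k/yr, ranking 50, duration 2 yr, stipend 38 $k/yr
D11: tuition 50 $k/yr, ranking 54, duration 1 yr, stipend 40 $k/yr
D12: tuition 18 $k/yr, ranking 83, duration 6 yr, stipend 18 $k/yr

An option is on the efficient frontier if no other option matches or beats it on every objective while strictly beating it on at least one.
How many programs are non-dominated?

8

D1: not dominated.
D2: not dominated.
D3: dominated by D5 (tuition 41≤58, ranking 53≤82, duration 4≤6, stipend 45≥33).
D4: dominated by D2 (tuition 66≤70, ranking 36≤50, duration 4≤6, stipend 45≥36).
D5: not dominated.
D6: not dominated (best ranking).
D7: not dominated.
D8: dominated by D6 (tuition 66≤67, ranking 25≤78, duration 1≤1, stipend 26≥3).
D9: dominated by D5 (tuition 41≤46, ranking 53≤75, duration 4≤4, stipend 45≥40).
D10: not dominated.
D11: not dominated.
D12: not dominated (best tuition).
Pareto-optimal: D1, D2, D5, D6, D7, D10, D11, D12 → 8.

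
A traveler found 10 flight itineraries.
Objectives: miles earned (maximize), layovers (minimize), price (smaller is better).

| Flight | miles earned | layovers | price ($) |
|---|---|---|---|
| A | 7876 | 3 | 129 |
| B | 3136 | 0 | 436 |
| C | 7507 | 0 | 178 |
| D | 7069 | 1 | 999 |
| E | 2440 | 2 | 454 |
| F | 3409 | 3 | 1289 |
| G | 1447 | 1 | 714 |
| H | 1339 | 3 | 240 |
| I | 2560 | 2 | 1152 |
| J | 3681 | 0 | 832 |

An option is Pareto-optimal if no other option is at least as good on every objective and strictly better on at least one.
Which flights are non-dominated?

A, C

A: not dominated (best miles earned).
B: dominated by C (miles earned 7507≥3136, layovers 0≤0, price 178≤436).
C: not dominated.
D: dominated by C (miles earned 7507≥7069, layovers 0≤1, price 178≤999).
E: dominated by B (miles earned 3136≥2440, layovers 0≤2, price 436≤454).
F: dominated by A (miles earned 7876≥3409, layovers 3≤3, price 129≤1289).
G: dominated by B (miles earned 3136≥1447, layovers 0≤1, price 436≤714).
H: dominated by A (miles earned 7876≥1339, layovers 3≤3, price 129≤240).
I: dominated by B (miles earned 3136≥2560, layovers 0≤2, price 436≤1152).
J: dominated by C (miles earned 7507≥3681, layovers 0≤0, price 178≤832).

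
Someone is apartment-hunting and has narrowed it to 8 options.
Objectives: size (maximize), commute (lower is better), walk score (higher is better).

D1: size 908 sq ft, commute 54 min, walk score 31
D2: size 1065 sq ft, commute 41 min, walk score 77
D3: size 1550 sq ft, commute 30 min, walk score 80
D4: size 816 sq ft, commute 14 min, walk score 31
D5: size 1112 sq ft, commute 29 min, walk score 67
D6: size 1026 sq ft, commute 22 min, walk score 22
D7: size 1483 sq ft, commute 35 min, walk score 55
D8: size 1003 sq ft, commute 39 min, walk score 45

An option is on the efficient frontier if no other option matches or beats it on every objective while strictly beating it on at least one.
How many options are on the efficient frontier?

D1: dominated by D2 (size 1065≥908, commute 41≤54, walk score 77≥31).
D2: dominated by D3 (size 1550≥1065, commute 30≤41, walk score 80≥77).
D3: not dominated (best size).
D4: not dominated (best commute).
D5: not dominated.
D6: not dominated.
D7: dominated by D3 (size 1550≥1483, commute 30≤35, walk score 80≥55).
D8: dominated by D3 (size 1550≥1003, commute 30≤39, walk score 80≥45).
Pareto-optimal: D3, D4, D5, D6 → 4.

4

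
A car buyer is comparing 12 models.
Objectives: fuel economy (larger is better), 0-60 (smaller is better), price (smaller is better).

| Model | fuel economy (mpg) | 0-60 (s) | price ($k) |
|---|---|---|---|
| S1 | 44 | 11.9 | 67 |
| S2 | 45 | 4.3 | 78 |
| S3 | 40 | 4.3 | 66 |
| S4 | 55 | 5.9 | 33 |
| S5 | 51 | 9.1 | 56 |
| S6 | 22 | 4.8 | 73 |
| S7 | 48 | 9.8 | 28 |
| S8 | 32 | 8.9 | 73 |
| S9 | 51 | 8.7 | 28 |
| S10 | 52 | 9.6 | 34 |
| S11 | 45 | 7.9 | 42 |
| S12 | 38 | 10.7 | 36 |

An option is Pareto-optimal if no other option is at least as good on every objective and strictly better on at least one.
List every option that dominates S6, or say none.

S3

S3: fuel economy 40≥22, 0-60 4.3≤4.8, price 66≤73 — dominates S6.
Others (S1, S2, S4, S5, S7, S8, S9, S10, S11, S12) are each worse than S6 on at least one objective.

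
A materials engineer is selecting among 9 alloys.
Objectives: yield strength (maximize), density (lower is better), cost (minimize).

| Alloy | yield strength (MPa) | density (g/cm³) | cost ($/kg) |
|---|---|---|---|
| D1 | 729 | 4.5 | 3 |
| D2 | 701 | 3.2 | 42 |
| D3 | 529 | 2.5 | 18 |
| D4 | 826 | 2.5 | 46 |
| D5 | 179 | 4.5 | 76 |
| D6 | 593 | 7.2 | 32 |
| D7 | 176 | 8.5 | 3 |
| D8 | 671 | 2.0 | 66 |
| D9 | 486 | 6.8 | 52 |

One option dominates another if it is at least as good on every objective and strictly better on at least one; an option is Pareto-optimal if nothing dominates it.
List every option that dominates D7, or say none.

D1: yield strength 729≥176, density 4.5≤8.5, cost 3≤3 — dominates D7.
Others (D2, D3, D4, D5, D6, D8, D9) are each worse than D7 on at least one objective.

D1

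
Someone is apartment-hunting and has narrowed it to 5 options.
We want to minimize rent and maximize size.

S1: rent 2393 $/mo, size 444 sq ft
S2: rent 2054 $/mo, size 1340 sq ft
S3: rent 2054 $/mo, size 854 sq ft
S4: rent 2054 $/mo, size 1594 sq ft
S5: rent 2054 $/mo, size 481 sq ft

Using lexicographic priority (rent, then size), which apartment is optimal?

First minimize rent: best is 2054, kept {S2, S3, S4, S5}.
Then maximize size: best is 1594, kept {S4}.

S4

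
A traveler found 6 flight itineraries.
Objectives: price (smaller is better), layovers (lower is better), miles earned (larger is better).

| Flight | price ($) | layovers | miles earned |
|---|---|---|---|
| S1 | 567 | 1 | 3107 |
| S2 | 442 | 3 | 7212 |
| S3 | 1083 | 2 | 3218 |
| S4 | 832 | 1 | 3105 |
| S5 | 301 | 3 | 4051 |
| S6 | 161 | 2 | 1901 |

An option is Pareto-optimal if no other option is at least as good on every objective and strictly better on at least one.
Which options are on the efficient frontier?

S1, S2, S3, S5, S6

S1: not dominated.
S2: not dominated (best miles earned).
S3: not dominated.
S4: dominated by S1 (price 567≤832, layovers 1≤1, miles earned 3107≥3105).
S5: not dominated.
S6: not dominated (best price).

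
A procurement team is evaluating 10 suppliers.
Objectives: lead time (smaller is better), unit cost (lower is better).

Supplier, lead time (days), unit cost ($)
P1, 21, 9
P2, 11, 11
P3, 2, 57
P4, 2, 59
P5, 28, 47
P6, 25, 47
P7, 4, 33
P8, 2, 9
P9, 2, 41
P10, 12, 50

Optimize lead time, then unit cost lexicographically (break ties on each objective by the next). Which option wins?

P8

First minimize lead time: best is 2, kept {P3, P4, P8, P9}.
Then minimize unit cost: best is 9, kept {P8}.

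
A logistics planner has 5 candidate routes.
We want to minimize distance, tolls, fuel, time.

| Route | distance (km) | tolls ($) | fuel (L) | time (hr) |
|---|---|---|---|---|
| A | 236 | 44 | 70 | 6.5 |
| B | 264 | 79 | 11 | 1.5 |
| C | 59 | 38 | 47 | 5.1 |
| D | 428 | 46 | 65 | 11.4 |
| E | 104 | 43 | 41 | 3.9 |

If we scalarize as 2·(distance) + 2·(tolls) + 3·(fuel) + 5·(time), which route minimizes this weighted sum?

C

A: 2·236 + 2·44 + 3·70 + 5·6.5 = 802.5
B: 2·264 + 2·79 + 3·11 + 5·1.5 = 726.5
C: 2·59 + 2·38 + 3·47 + 5·5.1 = 360.5
D: 2·428 + 2·46 + 3·65 + 5·11.4 = 1200.0
E: 2·104 + 2·43 + 3·41 + 5·3.9 = 436.5
Lowest: C at 360.5.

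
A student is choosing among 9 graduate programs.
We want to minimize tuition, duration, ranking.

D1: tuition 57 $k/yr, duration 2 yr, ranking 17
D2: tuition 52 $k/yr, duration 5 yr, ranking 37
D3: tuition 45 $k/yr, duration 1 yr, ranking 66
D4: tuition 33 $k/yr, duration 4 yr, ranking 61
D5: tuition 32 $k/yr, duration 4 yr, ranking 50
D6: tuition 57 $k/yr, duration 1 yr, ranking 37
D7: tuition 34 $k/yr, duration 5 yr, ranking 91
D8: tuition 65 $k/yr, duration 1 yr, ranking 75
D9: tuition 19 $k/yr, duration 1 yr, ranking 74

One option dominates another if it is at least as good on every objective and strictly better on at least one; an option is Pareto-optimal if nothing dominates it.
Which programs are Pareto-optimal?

D1: not dominated (best ranking).
D2: not dominated.
D3: not dominated.
D4: dominated by D5 (tuition 32≤33, duration 4≤4, ranking 50≤61).
D5: not dominated.
D6: not dominated.
D7: dominated by D4 (tuition 33≤34, duration 4≤5, ranking 61≤91).
D8: dominated by D3 (tuition 45≤65, duration 1≤1, ranking 66≤75).
D9: not dominated (best tuition).

D1, D2, D3, D5, D6, D9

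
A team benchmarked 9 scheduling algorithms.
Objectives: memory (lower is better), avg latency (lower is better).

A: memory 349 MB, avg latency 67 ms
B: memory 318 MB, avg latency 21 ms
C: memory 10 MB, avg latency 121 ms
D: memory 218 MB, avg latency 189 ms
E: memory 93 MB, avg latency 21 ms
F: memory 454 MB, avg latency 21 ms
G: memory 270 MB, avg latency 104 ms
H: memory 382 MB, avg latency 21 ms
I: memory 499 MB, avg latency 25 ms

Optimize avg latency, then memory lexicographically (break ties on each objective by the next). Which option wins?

First minimize avg latency: best is 21, kept {B, E, F, H}.
Then minimize memory: best is 93, kept {E}.

E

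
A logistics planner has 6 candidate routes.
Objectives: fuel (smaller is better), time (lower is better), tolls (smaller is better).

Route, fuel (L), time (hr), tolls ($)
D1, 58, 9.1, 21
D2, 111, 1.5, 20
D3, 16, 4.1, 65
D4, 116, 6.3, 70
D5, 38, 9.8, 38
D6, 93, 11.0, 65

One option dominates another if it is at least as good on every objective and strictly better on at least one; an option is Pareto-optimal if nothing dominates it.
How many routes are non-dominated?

4

D1: not dominated.
D2: not dominated (best time).
D3: not dominated (best fuel).
D4: dominated by D2 (fuel 111≤116, time 1.5≤6.3, tolls 20≤70).
D5: not dominated.
D6: dominated by D1 (fuel 58≤93, time 9.1≤11.0, tolls 21≤65).
Pareto-optimal: D1, D2, D3, D5 → 4.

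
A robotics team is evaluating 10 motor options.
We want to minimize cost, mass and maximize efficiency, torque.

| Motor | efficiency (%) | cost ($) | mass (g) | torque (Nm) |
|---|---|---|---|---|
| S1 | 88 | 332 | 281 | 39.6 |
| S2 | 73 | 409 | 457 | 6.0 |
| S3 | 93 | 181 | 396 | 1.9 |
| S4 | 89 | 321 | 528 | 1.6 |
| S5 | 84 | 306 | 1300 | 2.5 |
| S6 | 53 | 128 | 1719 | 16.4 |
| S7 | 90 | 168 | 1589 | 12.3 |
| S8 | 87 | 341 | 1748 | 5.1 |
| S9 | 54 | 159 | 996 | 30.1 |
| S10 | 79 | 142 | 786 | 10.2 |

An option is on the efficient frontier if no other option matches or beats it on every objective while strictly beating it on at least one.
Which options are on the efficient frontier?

S1, S3, S5, S6, S7, S9, S10

S1: not dominated (best mass).
S2: dominated by S1 (efficiency 88≥73, cost 332≤409, mass 281≤457, torque 39.6≥6.0).
S3: not dominated (best efficiency).
S4: dominated by S3 (efficiency 93≥89, cost 181≤321, mass 396≤528, torque 1.9≥1.6).
S5: not dominated.
S6: not dominated (best cost).
S7: not dominated.
S8: dominated by S1 (efficiency 88≥87, cost 332≤341, mass 281≤1748, torque 39.6≥5.1).
S9: not dominated.
S10: not dominated.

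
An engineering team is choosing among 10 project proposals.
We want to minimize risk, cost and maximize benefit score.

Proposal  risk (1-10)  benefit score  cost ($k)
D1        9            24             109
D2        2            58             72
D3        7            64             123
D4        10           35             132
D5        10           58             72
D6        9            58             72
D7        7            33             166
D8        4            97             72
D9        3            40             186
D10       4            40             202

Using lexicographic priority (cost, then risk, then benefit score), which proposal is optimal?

D2

First minimize cost: best is 72, kept {D2, D5, D6, D8}.
Then minimize risk: best is 2, kept {D2}.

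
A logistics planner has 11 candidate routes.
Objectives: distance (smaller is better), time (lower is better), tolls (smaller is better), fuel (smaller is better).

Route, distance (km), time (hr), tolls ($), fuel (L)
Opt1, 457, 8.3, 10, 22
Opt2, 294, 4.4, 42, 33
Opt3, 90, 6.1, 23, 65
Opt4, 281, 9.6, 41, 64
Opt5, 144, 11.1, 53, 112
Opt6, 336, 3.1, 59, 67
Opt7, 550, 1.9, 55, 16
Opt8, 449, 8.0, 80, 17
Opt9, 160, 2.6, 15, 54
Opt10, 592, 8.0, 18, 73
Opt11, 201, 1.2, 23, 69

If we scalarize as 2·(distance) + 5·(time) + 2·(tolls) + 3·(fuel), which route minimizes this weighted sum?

Opt3

Opt1: 2·457 + 5·8.3 + 2·10 + 3·22 = 1041.5
Opt2: 2·294 + 5·4.4 + 2·42 + 3·33 = 793.0
Opt3: 2·90 + 5·6.1 + 2·23 + 3·65 = 451.5
Opt4: 2·281 + 5·9.6 + 2·41 + 3·64 = 884.0
Opt5: 2·144 + 5·11.1 + 2·53 + 3·112 = 785.5
Opt6: 2·336 + 5·3.1 + 2·59 + 3·67 = 1006.5
Opt7: 2·550 + 5·1.9 + 2·55 + 3·16 = 1267.5
Opt8: 2·449 + 5·8.0 + 2·80 + 3·17 = 1149.0
Opt9: 2·160 + 5·2.6 + 2·15 + 3·54 = 525.0
Opt10: 2·592 + 5·8.0 + 2·18 + 3·73 = 1479.0
Opt11: 2·201 + 5·1.2 + 2·23 + 3·69 = 661.0
Lowest: Opt3 at 451.5.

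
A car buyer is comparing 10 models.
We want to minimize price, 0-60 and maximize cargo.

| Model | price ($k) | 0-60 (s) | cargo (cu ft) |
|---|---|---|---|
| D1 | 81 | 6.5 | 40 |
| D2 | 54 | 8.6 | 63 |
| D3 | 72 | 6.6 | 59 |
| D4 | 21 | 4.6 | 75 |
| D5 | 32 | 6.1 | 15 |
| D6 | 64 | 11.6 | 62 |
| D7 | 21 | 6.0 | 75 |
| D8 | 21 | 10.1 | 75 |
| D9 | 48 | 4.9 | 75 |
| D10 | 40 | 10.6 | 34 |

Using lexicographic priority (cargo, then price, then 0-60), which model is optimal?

D4

First maximize cargo: best is 75, kept {D4, D7, D8, D9}.
Then minimize price: best is 21, kept {D4, D7, D8}.
Then minimize 0-60: best is 4.6, kept {D4}.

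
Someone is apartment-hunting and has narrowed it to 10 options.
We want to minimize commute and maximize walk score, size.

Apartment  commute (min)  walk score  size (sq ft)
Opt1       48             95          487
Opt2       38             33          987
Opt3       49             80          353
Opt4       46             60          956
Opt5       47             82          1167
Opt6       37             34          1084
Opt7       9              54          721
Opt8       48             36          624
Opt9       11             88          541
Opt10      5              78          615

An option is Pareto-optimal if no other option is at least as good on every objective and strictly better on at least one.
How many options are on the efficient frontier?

Opt1: not dominated (best walk score).
Opt2: dominated by Opt6 (commute 37≤38, walk score 34≥33, size 1084≥987).
Opt3: dominated by Opt1 (commute 48≤49, walk score 95≥80, size 487≥353).
Opt4: not dominated.
Opt5: not dominated (best size).
Opt6: not dominated.
Opt7: not dominated.
Opt8: dominated by Opt4 (commute 46≤48, walk score 60≥36, size 956≥624).
Opt9: not dominated.
Opt10: not dominated (best commute).
Pareto-optimal: Opt1, Opt4, Opt5, Opt6, Opt7, Opt9, Opt10 → 7.

7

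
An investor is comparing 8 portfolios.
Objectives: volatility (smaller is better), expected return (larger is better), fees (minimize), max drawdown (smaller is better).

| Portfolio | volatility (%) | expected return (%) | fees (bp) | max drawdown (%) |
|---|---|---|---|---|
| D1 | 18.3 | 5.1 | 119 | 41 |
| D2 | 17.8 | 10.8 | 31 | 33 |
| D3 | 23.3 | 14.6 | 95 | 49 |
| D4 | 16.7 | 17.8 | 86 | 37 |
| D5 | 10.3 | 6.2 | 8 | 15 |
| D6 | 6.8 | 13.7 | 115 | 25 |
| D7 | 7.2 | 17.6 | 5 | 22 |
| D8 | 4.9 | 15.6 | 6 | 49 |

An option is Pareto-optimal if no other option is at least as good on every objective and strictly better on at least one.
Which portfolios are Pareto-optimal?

D4, D5, D6, D7, D8

D1: dominated by D2 (volatility 17.8≤18.3, expected return 10.8≥5.1, fees 31≤119, max drawdown 33≤41).
D2: dominated by D7 (volatility 7.2≤17.8, expected return 17.6≥10.8, fees 5≤31, max drawdown 22≤33).
D3: dominated by D4 (volatility 16.7≤23.3, expected return 17.8≥14.6, fees 86≤95, max drawdown 37≤49).
D4: not dominated (best expected return).
D5: not dominated (best max drawdown).
D6: not dominated.
D7: not dominated (best fees).
D8: not dominated (best volatility).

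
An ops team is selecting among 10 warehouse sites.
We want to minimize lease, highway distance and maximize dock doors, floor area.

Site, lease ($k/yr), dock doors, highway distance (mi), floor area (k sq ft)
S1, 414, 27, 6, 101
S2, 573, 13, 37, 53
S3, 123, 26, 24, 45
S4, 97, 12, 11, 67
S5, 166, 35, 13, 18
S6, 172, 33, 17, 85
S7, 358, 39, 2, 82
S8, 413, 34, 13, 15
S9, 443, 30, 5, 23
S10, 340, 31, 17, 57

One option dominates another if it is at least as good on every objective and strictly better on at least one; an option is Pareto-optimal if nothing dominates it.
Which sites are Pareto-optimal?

S1: not dominated (best floor area).
S2: dominated by S1 (lease 414≤573, dock doors 27≥13, highway distance 6≤37, floor area 101≥53).
S3: not dominated.
S4: not dominated (best lease).
S5: not dominated.
S6: not dominated.
S7: not dominated (best dock doors).
S8: dominated by S5 (lease 166≤413, dock doors 35≥34, highway distance 13≤13, floor area 18≥15).
S9: dominated by S7 (lease 358≤443, dock doors 39≥30, highway distance 2≤5, floor area 82≥23).
S10: dominated by S6 (lease 172≤340, dock doors 33≥31, highway distance 17≤17, floor area 85≥57).

S1, S3, S4, S5, S6, S7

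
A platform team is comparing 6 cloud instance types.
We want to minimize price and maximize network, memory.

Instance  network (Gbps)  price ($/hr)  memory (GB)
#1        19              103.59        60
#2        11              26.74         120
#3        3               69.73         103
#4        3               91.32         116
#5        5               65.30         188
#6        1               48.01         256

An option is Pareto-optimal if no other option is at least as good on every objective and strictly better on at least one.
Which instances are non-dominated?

#1, #2, #5, #6

#1: not dominated (best network).
#2: not dominated (best price).
#3: dominated by #2 (network 11≥3, price 26.74≤69.73, memory 120≥103).
#4: dominated by #2 (network 11≥3, price 26.74≤91.32, memory 120≥116).
#5: not dominated.
#6: not dominated (best memory).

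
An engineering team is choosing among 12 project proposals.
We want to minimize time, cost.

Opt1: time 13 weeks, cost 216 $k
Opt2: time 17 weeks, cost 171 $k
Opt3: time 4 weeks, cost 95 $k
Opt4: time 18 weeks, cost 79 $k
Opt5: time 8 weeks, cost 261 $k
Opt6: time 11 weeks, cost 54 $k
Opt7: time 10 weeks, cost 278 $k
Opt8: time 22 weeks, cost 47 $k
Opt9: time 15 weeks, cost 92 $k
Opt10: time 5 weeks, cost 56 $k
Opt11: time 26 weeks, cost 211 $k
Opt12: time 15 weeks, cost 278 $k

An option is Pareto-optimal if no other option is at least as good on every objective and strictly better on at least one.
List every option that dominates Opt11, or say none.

Opt2, Opt3, Opt4, Opt6, Opt8, Opt9, Opt10

Opt2: time 17≤26, cost 171≤211 — dominates Opt11.
Opt3: time 4≤26, cost 95≤211 — dominates Opt11.
Opt4: time 18≤26, cost 79≤211 — dominates Opt11.
Opt6: time 11≤26, cost 54≤211 — dominates Opt11.
Opt8: time 22≤26, cost 47≤211 — dominates Opt11.
Opt9: time 15≤26, cost 92≤211 — dominates Opt11.
Opt10: time 5≤26, cost 56≤211 — dominates Opt11.
Others (Opt1, Opt5, Opt7, Opt12) are each worse than Opt11 on at least one objective.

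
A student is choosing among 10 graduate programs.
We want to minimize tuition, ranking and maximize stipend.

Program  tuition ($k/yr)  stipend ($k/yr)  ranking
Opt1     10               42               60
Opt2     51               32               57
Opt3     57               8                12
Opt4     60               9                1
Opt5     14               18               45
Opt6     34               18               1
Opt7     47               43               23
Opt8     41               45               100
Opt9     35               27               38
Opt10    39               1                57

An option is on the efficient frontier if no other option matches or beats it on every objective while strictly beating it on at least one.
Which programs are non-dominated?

Opt1: not dominated (best tuition).
Opt2: dominated by Opt7 (tuition 47≤51, stipend 43≥32, ranking 23≤57).
Opt3: dominated by Opt6 (tuition 34≤57, stipend 18≥8, ranking 1≤12).
Opt4: dominated by Opt6 (tuition 34≤60, stipend 18≥9, ranking 1≤1).
Opt5: not dominated.
Opt6: not dominated.
Opt7: not dominated.
Opt8: not dominated (best stipend).
Opt9: not dominated.
Opt10: dominated by Opt5 (tuition 14≤39, stipend 18≥1, ranking 45≤57).

Opt1, Opt5, Opt6, Opt7, Opt8, Opt9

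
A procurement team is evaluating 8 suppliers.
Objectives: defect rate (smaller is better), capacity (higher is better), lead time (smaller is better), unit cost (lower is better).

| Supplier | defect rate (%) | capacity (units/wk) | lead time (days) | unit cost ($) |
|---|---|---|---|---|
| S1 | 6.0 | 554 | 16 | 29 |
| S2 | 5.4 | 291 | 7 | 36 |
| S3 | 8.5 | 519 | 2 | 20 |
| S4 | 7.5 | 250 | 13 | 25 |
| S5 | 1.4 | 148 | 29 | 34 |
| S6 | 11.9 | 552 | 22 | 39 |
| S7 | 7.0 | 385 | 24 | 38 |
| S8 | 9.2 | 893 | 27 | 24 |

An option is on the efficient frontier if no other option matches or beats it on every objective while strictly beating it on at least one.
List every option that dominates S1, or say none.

none

S2: worse on capacity (291 vs 554).
S3: worse on defect rate (8.5 vs 6.0).
S4: worse on defect rate (7.5 vs 6.0).
S5: worse on capacity (148 vs 554).
S6: worse on defect rate (11.9 vs 6.0).
S7: worse on defect rate (7.0 vs 6.0).
S8: worse on defect rate (9.2 vs 6.0).
No option dominates S1.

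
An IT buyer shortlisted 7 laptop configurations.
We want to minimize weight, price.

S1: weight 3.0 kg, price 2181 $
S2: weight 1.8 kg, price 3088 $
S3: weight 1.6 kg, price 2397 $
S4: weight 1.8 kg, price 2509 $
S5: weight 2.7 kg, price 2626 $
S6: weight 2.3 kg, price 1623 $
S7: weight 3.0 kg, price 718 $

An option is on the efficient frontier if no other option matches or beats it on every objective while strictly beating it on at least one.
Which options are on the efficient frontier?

S3, S6, S7

S1: dominated by S6 (weight 2.3≤3.0, price 1623≤2181).
S2: dominated by S3 (weight 1.6≤1.8, price 2397≤3088).
S3: not dominated (best weight).
S4: dominated by S3 (weight 1.6≤1.8, price 2397≤2509).
S5: dominated by S3 (weight 1.6≤2.7, price 2397≤2626).
S6: not dominated.
S7: not dominated (best price).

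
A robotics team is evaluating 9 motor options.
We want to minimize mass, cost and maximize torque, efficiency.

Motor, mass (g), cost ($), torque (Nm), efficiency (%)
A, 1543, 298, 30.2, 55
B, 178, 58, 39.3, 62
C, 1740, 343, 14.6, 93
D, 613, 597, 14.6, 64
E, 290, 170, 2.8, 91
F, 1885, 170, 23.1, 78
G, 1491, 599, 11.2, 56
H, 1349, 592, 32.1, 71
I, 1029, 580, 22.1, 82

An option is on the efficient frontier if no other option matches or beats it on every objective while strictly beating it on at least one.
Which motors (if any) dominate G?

B: mass 178≤1491, cost 58≤599, torque 39.3≥11.2, efficiency 62≥56 — dominates G.
D: mass 613≤1491, cost 597≤599, torque 14.6≥11.2, efficiency 64≥56 — dominates G.
H: mass 1349≤1491, cost 592≤599, torque 32.1≥11.2, efficiency 71≥56 — dominates G.
I: mass 1029≤1491, cost 580≤599, torque 22.1≥11.2, efficiency 82≥56 — dominates G.
Others (A, C, E, F) are each worse than G on at least one objective.

B, D, H, I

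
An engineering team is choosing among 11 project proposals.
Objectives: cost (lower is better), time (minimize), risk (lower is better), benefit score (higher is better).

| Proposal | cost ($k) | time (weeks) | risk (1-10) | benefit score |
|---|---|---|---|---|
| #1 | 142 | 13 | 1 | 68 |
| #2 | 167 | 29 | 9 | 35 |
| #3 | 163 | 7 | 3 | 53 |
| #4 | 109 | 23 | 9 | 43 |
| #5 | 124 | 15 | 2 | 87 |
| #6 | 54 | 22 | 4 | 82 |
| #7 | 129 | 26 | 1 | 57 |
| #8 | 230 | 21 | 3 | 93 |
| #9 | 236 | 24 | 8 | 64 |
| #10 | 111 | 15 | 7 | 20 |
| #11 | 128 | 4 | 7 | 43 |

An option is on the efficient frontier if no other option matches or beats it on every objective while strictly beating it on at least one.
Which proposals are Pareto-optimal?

#1: not dominated.
#2: dominated by #1 (cost 142≤167, time 13≤29, risk 1≤9, benefit score 68≥35).
#3: not dominated.
#4: dominated by #6 (cost 54≤109, time 22≤23, risk 4≤9, benefit score 82≥43).
#5: not dominated.
#6: not dominated (best cost).
#7: not dominated.
#8: not dominated (best benefit score).
#9: dominated by #1 (cost 142≤236, time 13≤24, risk 1≤8, benefit score 68≥64).
#10: not dominated.
#11: not dominated (best time).

#1, #3, #5, #6, #7, #8, #10, #11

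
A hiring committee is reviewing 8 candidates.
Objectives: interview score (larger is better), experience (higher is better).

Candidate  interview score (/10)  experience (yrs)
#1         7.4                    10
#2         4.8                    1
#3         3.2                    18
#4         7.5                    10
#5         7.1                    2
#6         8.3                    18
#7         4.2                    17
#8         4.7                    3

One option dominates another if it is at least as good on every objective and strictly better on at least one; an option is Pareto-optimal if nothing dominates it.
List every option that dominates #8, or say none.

#1, #4, #6

#1: interview score 7.4≥4.7, experience 10≥3 — dominates #8.
#4: interview score 7.5≥4.7, experience 10≥3 — dominates #8.
#6: interview score 8.3≥4.7, experience 18≥3 — dominates #8.
Others (#2, #3, #5, #7) are each worse than #8 on at least one objective.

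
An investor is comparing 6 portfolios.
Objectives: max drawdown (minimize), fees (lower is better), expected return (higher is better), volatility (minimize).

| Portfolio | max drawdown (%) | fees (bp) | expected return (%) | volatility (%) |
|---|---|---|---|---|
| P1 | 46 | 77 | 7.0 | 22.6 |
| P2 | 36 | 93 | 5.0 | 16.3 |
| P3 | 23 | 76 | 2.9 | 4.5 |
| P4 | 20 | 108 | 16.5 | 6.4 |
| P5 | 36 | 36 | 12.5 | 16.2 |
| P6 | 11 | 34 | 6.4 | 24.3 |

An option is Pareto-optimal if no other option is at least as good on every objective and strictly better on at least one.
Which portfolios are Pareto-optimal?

P1: dominated by P5 (max drawdown 36≤46, fees 36≤77, expected return 12.5≥7.0, volatility 16.2≤22.6).
P2: dominated by P5 (max drawdown 36≤36, fees 36≤93, expected return 12.5≥5.0, volatility 16.2≤16.3).
P3: not dominated (best volatility).
P4: not dominated (best expected return).
P5: not dominated.
P6: not dominated (best max drawdown).

P3, P4, P5, P6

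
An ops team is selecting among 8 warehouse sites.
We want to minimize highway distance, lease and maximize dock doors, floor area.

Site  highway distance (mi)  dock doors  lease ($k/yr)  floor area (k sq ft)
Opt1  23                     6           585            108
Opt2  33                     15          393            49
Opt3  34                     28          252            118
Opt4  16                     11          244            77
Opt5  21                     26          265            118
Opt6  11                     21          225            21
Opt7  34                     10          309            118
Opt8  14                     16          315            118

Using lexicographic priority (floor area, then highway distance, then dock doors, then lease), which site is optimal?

Opt8

First maximize floor area: best is 118, kept {Opt3, Opt5, Opt7, Opt8}.
Then minimize highway distance: best is 14, kept {Opt8}.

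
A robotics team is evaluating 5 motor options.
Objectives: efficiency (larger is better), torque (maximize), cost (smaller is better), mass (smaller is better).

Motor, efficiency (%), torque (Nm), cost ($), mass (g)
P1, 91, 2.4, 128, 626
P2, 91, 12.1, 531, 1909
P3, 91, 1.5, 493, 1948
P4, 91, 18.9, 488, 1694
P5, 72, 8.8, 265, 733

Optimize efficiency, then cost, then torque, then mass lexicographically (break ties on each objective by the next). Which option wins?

First maximize efficiency: best is 91, kept {P1, P2, P3, P4}.
Then minimize cost: best is 128, kept {P1}.

P1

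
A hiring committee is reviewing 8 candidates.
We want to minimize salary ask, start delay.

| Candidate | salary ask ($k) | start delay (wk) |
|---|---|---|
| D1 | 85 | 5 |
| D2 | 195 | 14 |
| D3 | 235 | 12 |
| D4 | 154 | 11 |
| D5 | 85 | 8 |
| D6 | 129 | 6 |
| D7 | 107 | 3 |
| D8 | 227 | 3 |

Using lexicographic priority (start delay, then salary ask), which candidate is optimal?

First minimize start delay: best is 3, kept {D7, D8}.
Then minimize salary ask: best is 107, kept {D7}.

D7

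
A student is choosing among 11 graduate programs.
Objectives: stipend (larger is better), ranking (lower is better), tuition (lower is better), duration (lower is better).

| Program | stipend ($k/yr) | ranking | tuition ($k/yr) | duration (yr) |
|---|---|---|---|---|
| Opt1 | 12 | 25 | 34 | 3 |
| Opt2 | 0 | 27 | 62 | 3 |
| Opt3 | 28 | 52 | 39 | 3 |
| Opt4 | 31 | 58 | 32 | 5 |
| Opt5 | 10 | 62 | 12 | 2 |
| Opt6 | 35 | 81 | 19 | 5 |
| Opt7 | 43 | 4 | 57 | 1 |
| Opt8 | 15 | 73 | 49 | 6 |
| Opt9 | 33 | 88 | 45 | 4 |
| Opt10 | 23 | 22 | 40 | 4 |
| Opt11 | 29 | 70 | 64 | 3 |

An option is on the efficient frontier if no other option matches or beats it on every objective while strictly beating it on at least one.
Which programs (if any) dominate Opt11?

Opt7

Opt7: stipend 43≥29, ranking 4≤70, tuition 57≤64, duration 1≤3 — dominates Opt11.
Others (Opt1, Opt2, Opt3, Opt4, Opt5, Opt6, Opt8, Opt9, Opt10) are each worse than Opt11 on at least one objective.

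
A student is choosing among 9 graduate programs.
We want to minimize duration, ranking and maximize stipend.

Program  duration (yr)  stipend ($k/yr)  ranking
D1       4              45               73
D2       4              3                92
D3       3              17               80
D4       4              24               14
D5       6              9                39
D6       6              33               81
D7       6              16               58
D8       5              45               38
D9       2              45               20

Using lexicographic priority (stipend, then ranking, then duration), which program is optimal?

D9

First maximize stipend: best is 45, kept {D1, D8, D9}.
Then minimize ranking: best is 20, kept {D9}.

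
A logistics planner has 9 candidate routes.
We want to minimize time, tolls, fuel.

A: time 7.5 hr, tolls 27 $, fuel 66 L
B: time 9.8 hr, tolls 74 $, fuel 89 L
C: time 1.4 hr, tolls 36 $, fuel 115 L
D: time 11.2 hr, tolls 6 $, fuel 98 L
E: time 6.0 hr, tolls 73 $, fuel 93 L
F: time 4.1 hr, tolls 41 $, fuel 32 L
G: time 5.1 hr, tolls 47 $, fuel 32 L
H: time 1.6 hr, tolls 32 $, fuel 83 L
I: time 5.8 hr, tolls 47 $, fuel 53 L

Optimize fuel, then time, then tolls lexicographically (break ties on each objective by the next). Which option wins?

F

First minimize fuel: best is 32, kept {F, G}.
Then minimize time: best is 4.1, kept {F}.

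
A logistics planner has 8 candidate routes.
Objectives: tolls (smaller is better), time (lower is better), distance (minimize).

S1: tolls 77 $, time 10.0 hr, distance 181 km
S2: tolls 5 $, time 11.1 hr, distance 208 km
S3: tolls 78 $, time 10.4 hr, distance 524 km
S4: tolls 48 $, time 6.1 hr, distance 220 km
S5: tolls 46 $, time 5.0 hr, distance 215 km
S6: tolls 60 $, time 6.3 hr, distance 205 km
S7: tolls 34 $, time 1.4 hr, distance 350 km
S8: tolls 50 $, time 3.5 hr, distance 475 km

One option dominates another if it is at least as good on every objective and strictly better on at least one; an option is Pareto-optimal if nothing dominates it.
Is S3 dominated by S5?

S5 vs S3: tolls 46≤78, time 5.0≤10.4, distance 215≤524 — S5 is at least as good on every objective with at least one strict improvement.

Yes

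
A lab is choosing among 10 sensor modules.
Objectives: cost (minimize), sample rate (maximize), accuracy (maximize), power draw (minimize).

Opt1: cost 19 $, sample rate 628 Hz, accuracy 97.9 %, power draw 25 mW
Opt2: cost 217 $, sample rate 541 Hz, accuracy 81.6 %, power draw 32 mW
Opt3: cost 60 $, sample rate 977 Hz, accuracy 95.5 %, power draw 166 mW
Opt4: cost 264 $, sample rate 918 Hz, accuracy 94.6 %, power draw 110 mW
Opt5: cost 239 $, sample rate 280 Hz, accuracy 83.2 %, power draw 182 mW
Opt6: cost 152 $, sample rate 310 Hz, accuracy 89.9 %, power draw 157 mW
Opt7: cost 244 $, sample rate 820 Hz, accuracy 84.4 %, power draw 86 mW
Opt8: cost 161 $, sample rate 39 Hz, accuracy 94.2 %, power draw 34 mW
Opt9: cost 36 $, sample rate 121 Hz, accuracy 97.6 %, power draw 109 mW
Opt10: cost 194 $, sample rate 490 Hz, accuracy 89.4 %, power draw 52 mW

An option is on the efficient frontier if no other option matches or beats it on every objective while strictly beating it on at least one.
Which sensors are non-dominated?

Opt1, Opt3, Opt4, Opt7

Opt1: not dominated (best cost).
Opt2: dominated by Opt1 (cost 19≤217, sample rate 628≥541, accuracy 97.9≥81.6, power draw 25≤32).
Opt3: not dominated (best sample rate).
Opt4: not dominated.
Opt5: dominated by Opt1 (cost 19≤239, sample rate 628≥280, accuracy 97.9≥83.2, power draw 25≤182).
Opt6: dominated by Opt1 (cost 19≤152, sample rate 628≥310, accuracy 97.9≥89.9, power draw 25≤157).
Opt7: not dominated.
Opt8: dominated by Opt1 (cost 19≤161, sample rate 628≥39, accuracy 97.9≥94.2, power draw 25≤34).
Opt9: dominated by Opt1 (cost 19≤36, sample rate 628≥121, accuracy 97.9≥97.6, power draw 25≤109).
Opt10: dominated by Opt1 (cost 19≤194, sample rate 628≥490, accuracy 97.9≥89.4, power draw 25≤52).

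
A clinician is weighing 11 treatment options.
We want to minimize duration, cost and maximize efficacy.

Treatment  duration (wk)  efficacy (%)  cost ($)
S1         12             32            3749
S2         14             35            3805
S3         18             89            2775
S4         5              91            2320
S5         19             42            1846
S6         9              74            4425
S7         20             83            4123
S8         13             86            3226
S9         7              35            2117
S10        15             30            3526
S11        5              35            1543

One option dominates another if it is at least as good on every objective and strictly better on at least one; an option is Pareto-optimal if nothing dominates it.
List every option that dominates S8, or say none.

S4

S4: duration 5≤13, efficacy 91≥86, cost 2320≤3226 — dominates S8.
Others (S1, S2, S3, S5, S6, S7, S9, S10, S11) are each worse than S8 on at least one objective.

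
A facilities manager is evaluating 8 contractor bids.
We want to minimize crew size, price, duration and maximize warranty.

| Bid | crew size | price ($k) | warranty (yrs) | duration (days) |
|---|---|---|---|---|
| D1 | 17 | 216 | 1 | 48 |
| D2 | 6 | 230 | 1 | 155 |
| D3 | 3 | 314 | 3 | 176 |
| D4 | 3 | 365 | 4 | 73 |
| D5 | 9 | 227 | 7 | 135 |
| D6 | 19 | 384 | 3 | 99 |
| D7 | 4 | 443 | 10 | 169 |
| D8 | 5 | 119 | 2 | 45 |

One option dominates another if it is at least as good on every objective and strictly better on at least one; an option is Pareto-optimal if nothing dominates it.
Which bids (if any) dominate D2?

D8: crew size 5≤6, price 119≤230, warranty 2≥1, duration 45≤155 — dominates D2.
Others (D1, D3, D4, D5, D6, D7) are each worse than D2 on at least one objective.

D8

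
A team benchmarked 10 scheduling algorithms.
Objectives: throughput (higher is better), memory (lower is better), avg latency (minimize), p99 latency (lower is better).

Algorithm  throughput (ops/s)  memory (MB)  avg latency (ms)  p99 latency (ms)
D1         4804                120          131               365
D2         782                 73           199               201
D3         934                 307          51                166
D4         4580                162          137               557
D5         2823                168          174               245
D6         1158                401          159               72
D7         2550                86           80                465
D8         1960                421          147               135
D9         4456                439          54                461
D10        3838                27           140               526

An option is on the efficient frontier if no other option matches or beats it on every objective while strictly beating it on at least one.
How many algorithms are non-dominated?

9

D1: not dominated (best throughput).
D2: not dominated.
D3: not dominated (best avg latency).
D4: dominated by D1 (throughput 4804≥4580, memory 120≤162, avg latency 131≤137, p99 latency 365≤557).
D5: not dominated.
D6: not dominated (best p99 latency).
D7: not dominated.
D8: not dominated.
D9: not dominated.
D10: not dominated (best memory).
Pareto-optimal: D1, D2, D3, D5, D6, D7, D8, D9, D10 → 9.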